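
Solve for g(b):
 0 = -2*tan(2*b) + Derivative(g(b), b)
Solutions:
 g(b) = C1 - log(cos(2*b))


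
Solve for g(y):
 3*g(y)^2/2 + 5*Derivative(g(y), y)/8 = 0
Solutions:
 g(y) = 5/(C1 + 12*y)


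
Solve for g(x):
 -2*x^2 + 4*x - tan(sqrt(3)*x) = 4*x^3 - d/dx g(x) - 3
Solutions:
 g(x) = C1 + x^4 + 2*x^3/3 - 2*x^2 - 3*x - sqrt(3)*log(cos(sqrt(3)*x))/3


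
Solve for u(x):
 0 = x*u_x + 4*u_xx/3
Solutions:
 u(x) = C1 + C2*erf(sqrt(6)*x/4)


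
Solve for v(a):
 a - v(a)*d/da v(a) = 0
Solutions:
 v(a) = -sqrt(C1 + a^2)
 v(a) = sqrt(C1 + a^2)


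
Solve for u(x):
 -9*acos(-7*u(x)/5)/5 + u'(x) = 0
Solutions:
 Integral(1/acos(-7*_y/5), (_y, u(x))) = C1 + 9*x/5


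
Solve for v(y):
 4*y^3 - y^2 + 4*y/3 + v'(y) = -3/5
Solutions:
 v(y) = C1 - y^4 + y^3/3 - 2*y^2/3 - 3*y/5


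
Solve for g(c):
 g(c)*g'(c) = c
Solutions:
 g(c) = -sqrt(C1 + c^2)
 g(c) = sqrt(C1 + c^2)


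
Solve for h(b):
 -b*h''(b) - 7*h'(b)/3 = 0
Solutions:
 h(b) = C1 + C2/b^(4/3)


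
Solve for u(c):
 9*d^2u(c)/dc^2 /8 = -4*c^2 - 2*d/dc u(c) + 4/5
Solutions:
 u(c) = C1 + C2*exp(-16*c/9) - 2*c^3/3 + 9*c^2/8 - 277*c/320


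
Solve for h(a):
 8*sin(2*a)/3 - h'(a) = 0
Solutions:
 h(a) = C1 - 4*cos(2*a)/3


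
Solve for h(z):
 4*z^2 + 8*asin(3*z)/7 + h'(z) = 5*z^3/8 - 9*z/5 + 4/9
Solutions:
 h(z) = C1 + 5*z^4/32 - 4*z^3/3 - 9*z^2/10 - 8*z*asin(3*z)/7 + 4*z/9 - 8*sqrt(1 - 9*z^2)/21


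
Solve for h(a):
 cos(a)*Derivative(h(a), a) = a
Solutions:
 h(a) = C1 + Integral(a/cos(a), a)


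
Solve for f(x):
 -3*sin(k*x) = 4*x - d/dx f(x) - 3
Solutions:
 f(x) = C1 + 2*x^2 - 3*x - 3*cos(k*x)/k


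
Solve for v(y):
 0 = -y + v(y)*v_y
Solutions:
 v(y) = -sqrt(C1 + y^2)
 v(y) = sqrt(C1 + y^2)


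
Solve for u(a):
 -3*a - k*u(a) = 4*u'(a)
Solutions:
 u(a) = C1*exp(-a*k/4) - 3*a/k + 12/k^2


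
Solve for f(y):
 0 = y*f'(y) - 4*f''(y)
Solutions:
 f(y) = C1 + C2*erfi(sqrt(2)*y/4)


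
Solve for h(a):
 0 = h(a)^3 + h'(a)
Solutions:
 h(a) = -sqrt(2)*sqrt(-1/(C1 - a))/2
 h(a) = sqrt(2)*sqrt(-1/(C1 - a))/2


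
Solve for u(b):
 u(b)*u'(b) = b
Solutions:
 u(b) = -sqrt(C1 + b^2)
 u(b) = sqrt(C1 + b^2)


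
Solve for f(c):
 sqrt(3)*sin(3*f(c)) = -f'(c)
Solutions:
 f(c) = -acos((-C1 - exp(6*sqrt(3)*c))/(C1 - exp(6*sqrt(3)*c)))/3 + 2*pi/3
 f(c) = acos((-C1 - exp(6*sqrt(3)*c))/(C1 - exp(6*sqrt(3)*c)))/3


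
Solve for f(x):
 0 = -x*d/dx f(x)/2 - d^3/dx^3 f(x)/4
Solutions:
 f(x) = C1 + Integral(C2*airyai(-2^(1/3)*x) + C3*airybi(-2^(1/3)*x), x)


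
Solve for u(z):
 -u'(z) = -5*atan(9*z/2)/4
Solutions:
 u(z) = C1 + 5*z*atan(9*z/2)/4 - 5*log(81*z^2 + 4)/36


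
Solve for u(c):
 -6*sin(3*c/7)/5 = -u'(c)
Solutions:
 u(c) = C1 - 14*cos(3*c/7)/5


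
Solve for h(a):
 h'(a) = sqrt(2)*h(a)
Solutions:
 h(a) = C1*exp(sqrt(2)*a)


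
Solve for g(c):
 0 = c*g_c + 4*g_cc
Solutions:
 g(c) = C1 + C2*erf(sqrt(2)*c/4)


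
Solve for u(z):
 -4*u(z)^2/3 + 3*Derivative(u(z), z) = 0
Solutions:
 u(z) = -9/(C1 + 4*z)


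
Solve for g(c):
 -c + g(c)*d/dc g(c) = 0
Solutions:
 g(c) = -sqrt(C1 + c^2)
 g(c) = sqrt(C1 + c^2)


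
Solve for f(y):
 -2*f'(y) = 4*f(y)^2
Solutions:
 f(y) = 1/(C1 + 2*y)


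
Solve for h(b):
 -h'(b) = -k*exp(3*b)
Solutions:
 h(b) = C1 + k*exp(3*b)/3


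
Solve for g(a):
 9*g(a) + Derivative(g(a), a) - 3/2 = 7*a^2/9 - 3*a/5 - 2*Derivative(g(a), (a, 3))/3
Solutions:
 g(a) = C1*exp(-2^(1/3)*a*(-(27 + sqrt(731))^(1/3) + 2^(1/3)/(27 + sqrt(731))^(1/3))/4)*sin(2^(1/3)*sqrt(3)*a*(2^(1/3)/(27 + sqrt(731))^(1/3) + (27 + sqrt(731))^(1/3))/4) + C2*exp(-2^(1/3)*a*(-(27 + sqrt(731))^(1/3) + 2^(1/3)/(27 + sqrt(731))^(1/3))/4)*cos(2^(1/3)*sqrt(3)*a*(2^(1/3)/(27 + sqrt(731))^(1/3) + (27 + sqrt(731))^(1/3))/4) + C3*exp(2^(1/3)*a*(-(27 + sqrt(731))^(1/3) + 2^(1/3)/(27 + sqrt(731))^(1/3))/2) + 7*a^2/81 - 313*a/3645 + 11561/65610


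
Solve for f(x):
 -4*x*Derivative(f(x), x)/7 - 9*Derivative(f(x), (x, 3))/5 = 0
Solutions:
 f(x) = C1 + Integral(C2*airyai(-2940^(1/3)*x/21) + C3*airybi(-2940^(1/3)*x/21), x)


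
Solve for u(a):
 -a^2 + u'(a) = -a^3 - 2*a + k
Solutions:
 u(a) = C1 - a^4/4 + a^3/3 - a^2 + a*k


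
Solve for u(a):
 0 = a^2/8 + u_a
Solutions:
 u(a) = C1 - a^3/24


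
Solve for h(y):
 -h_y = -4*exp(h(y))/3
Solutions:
 h(y) = log(-1/(C1 + 4*y)) + log(3)


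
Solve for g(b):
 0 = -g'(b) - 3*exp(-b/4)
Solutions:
 g(b) = C1 + 12*exp(-b/4)


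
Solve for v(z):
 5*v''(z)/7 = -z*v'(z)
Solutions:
 v(z) = C1 + C2*erf(sqrt(70)*z/10)


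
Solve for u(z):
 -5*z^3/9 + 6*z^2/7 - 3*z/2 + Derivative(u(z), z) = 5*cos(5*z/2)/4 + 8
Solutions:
 u(z) = C1 + 5*z^4/36 - 2*z^3/7 + 3*z^2/4 + 8*z + sin(5*z/2)/2


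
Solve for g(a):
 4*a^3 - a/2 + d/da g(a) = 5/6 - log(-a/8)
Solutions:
 g(a) = C1 - a^4 + a^2/4 - a*log(-a) + a*(11/6 + 3*log(2))


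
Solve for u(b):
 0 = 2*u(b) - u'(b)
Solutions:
 u(b) = C1*exp(2*b)


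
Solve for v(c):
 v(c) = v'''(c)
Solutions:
 v(c) = C3*exp(c) + (C1*sin(sqrt(3)*c/2) + C2*cos(sqrt(3)*c/2))*exp(-c/2)


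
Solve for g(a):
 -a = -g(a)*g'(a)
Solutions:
 g(a) = -sqrt(C1 + a^2)
 g(a) = sqrt(C1 + a^2)


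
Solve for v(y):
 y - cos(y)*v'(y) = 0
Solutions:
 v(y) = C1 + Integral(y/cos(y), y)


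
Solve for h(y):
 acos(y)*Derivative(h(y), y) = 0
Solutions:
 h(y) = C1


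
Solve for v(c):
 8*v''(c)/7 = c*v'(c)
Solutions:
 v(c) = C1 + C2*erfi(sqrt(7)*c/4)


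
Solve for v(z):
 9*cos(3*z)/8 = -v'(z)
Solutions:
 v(z) = C1 - 3*sin(3*z)/8


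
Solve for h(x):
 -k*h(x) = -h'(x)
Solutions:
 h(x) = C1*exp(k*x)


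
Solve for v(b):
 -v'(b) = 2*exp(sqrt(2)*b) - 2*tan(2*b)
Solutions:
 v(b) = C1 - sqrt(2)*exp(sqrt(2)*b) - log(cos(2*b))


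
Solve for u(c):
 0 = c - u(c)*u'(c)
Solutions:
 u(c) = -sqrt(C1 + c^2)
 u(c) = sqrt(C1 + c^2)


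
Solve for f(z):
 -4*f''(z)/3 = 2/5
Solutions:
 f(z) = C1 + C2*z - 3*z^2/20


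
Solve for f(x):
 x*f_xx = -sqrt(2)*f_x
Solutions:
 f(x) = C1 + C2*x^(1 - sqrt(2))


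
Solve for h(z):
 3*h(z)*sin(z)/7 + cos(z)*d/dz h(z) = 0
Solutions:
 h(z) = C1*cos(z)^(3/7)


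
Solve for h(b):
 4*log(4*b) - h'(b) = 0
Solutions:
 h(b) = C1 + 4*b*log(b) - 4*b + b*log(256)


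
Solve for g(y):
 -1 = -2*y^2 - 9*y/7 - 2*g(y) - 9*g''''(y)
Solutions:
 g(y) = -y^2 - 9*y/14 + (C1*sin(2^(3/4)*sqrt(3)*y/6) + C2*cos(2^(3/4)*sqrt(3)*y/6))*exp(-2^(3/4)*sqrt(3)*y/6) + (C3*sin(2^(3/4)*sqrt(3)*y/6) + C4*cos(2^(3/4)*sqrt(3)*y/6))*exp(2^(3/4)*sqrt(3)*y/6) + 1/2


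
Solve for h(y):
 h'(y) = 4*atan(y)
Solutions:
 h(y) = C1 + 4*y*atan(y) - 2*log(y^2 + 1)


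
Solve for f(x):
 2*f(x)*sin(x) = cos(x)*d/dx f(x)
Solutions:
 f(x) = C1/cos(x)^2


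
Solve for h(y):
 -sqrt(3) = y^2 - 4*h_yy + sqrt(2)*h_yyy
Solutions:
 h(y) = C1 + C2*y + C3*exp(2*sqrt(2)*y) + y^4/48 + sqrt(2)*y^3/48 + y^2*(1 + 4*sqrt(3))/32


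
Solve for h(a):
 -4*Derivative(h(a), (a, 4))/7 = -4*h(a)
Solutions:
 h(a) = C1*exp(-7^(1/4)*a) + C2*exp(7^(1/4)*a) + C3*sin(7^(1/4)*a) + C4*cos(7^(1/4)*a)


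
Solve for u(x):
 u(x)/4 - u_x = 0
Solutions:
 u(x) = C1*exp(x/4)


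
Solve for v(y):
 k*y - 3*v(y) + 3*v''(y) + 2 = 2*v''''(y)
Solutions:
 v(y) = k*y/3 + (C1*sin(2^(3/4)*3^(1/4)*y*sin(atan(sqrt(15)/3)/2)/2) + C2*cos(2^(3/4)*3^(1/4)*y*sin(atan(sqrt(15)/3)/2)/2))*exp(-2^(3/4)*3^(1/4)*y*cos(atan(sqrt(15)/3)/2)/2) + (C3*sin(2^(3/4)*3^(1/4)*y*sin(atan(sqrt(15)/3)/2)/2) + C4*cos(2^(3/4)*3^(1/4)*y*sin(atan(sqrt(15)/3)/2)/2))*exp(2^(3/4)*3^(1/4)*y*cos(atan(sqrt(15)/3)/2)/2) + 2/3


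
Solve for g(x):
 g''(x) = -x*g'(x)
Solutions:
 g(x) = C1 + C2*erf(sqrt(2)*x/2)


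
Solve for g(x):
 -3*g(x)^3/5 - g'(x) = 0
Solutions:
 g(x) = -sqrt(10)*sqrt(-1/(C1 - 3*x))/2
 g(x) = sqrt(10)*sqrt(-1/(C1 - 3*x))/2


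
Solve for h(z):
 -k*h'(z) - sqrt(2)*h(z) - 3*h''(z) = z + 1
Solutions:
 h(z) = C1*exp(z*(-k + sqrt(k^2 - 12*sqrt(2)))/6) + C2*exp(-z*(k + sqrt(k^2 - 12*sqrt(2)))/6) + k/2 - sqrt(2)*z/2 - sqrt(2)/2


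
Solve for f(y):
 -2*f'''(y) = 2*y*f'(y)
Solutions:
 f(y) = C1 + Integral(C2*airyai(-y) + C3*airybi(-y), y)


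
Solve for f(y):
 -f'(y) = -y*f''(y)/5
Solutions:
 f(y) = C1 + C2*y^6


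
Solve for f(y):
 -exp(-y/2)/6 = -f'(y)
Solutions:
 f(y) = C1 - exp(-y/2)/3


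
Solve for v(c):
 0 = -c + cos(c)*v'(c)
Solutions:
 v(c) = C1 + Integral(c/cos(c), c)


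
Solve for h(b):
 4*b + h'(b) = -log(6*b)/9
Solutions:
 h(b) = C1 - 2*b^2 - b*log(b)/9 - b*log(6)/9 + b/9


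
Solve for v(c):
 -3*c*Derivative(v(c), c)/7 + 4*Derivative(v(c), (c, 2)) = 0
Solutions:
 v(c) = C1 + C2*erfi(sqrt(42)*c/28)


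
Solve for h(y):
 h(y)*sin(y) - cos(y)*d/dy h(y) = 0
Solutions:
 h(y) = C1/cos(y)


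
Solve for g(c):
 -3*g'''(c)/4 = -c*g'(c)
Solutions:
 g(c) = C1 + Integral(C2*airyai(6^(2/3)*c/3) + C3*airybi(6^(2/3)*c/3), c)


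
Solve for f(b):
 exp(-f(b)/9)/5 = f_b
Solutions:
 f(b) = 9*log(C1 + b/45)


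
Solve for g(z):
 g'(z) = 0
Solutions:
 g(z) = C1


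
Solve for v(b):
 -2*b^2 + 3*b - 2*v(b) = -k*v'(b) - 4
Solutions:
 v(b) = C1*exp(2*b/k) - b^2 - b*k + 3*b/2 - k^2/2 + 3*k/4 + 2


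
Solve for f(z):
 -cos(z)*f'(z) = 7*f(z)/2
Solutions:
 f(z) = C1*(sin(z) - 1)^(7/4)/(sin(z) + 1)^(7/4)


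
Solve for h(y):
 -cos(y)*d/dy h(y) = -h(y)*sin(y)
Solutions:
 h(y) = C1/cos(y)


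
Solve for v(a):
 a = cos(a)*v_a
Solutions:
 v(a) = C1 + Integral(a/cos(a), a)


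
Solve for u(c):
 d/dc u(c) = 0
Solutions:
 u(c) = C1


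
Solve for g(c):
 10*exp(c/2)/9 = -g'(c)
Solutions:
 g(c) = C1 - 20*exp(c/2)/9


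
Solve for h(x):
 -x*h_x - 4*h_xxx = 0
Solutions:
 h(x) = C1 + Integral(C2*airyai(-2^(1/3)*x/2) + C3*airybi(-2^(1/3)*x/2), x)


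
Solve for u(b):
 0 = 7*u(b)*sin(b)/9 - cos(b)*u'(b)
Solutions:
 u(b) = C1/cos(b)^(7/9)


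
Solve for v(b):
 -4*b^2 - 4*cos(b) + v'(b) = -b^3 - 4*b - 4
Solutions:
 v(b) = C1 - b^4/4 + 4*b^3/3 - 2*b^2 - 4*b + 4*sin(b)


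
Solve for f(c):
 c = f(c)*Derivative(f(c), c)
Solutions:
 f(c) = -sqrt(C1 + c^2)
 f(c) = sqrt(C1 + c^2)


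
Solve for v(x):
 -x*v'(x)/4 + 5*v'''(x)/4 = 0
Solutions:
 v(x) = C1 + Integral(C2*airyai(5^(2/3)*x/5) + C3*airybi(5^(2/3)*x/5), x)


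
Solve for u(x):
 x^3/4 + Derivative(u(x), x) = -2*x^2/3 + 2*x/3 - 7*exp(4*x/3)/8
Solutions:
 u(x) = C1 - x^4/16 - 2*x^3/9 + x^2/3 - 21*exp(4*x/3)/32


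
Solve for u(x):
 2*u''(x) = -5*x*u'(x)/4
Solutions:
 u(x) = C1 + C2*erf(sqrt(5)*x/4)


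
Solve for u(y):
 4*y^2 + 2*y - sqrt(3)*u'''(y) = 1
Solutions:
 u(y) = C1 + C2*y + C3*y^2 + sqrt(3)*y^5/45 + sqrt(3)*y^4/36 - sqrt(3)*y^3/18


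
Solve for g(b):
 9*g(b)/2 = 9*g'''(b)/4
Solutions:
 g(b) = C3*exp(2^(1/3)*b) + (C1*sin(2^(1/3)*sqrt(3)*b/2) + C2*cos(2^(1/3)*sqrt(3)*b/2))*exp(-2^(1/3)*b/2)


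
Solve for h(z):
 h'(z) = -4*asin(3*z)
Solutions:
 h(z) = C1 - 4*z*asin(3*z) - 4*sqrt(1 - 9*z^2)/3


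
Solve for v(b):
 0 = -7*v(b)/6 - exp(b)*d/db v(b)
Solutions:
 v(b) = C1*exp(7*exp(-b)/6)


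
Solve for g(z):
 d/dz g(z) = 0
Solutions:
 g(z) = C1


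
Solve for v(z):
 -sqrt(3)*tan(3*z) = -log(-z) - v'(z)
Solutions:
 v(z) = C1 - z*log(-z) + z - sqrt(3)*log(cos(3*z))/3


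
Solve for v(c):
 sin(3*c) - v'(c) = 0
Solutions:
 v(c) = C1 - cos(3*c)/3


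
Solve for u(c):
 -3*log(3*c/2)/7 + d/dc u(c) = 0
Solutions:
 u(c) = C1 + 3*c*log(c)/7 - 3*c/7 - 3*c*log(2)/7 + 3*c*log(3)/7


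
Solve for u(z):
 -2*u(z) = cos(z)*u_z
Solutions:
 u(z) = C1*(sin(z) - 1)/(sin(z) + 1)


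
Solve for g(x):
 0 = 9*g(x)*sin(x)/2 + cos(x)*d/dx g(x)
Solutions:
 g(x) = C1*cos(x)^(9/2)


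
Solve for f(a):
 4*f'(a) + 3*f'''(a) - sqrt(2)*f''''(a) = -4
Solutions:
 f(a) = C1 + C2*exp(a*(-2*(sqrt(3) + 5*sqrt(2)/4)^(1/3) - 1/(sqrt(3) + 5*sqrt(2)/4)^(1/3) + 2*sqrt(2))/4)*sin(sqrt(3)*a*(-2*(sqrt(3) + 5*sqrt(2)/4)^(1/3) + (sqrt(3) + 5*sqrt(2)/4)^(-1/3))/4) + C3*exp(a*(-2*(sqrt(3) + 5*sqrt(2)/4)^(1/3) - 1/(sqrt(3) + 5*sqrt(2)/4)^(1/3) + 2*sqrt(2))/4)*cos(sqrt(3)*a*(-2*(sqrt(3) + 5*sqrt(2)/4)^(1/3) + (sqrt(3) + 5*sqrt(2)/4)^(-1/3))/4) + C4*exp(a*(1/(2*(sqrt(3) + 5*sqrt(2)/4)^(1/3)) + sqrt(2)/2 + (sqrt(3) + 5*sqrt(2)/4)^(1/3))) - a


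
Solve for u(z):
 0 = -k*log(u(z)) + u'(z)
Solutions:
 li(u(z)) = C1 + k*z


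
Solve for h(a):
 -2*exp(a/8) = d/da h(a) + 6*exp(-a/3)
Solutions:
 h(a) = C1 - 16*exp(a/8) + 18*exp(-a/3)


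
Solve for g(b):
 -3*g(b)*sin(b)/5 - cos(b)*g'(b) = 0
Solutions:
 g(b) = C1*cos(b)^(3/5)


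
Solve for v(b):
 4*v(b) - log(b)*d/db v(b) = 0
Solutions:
 v(b) = C1*exp(4*li(b))


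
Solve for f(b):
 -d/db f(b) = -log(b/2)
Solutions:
 f(b) = C1 + b*log(b) - b - b*log(2)


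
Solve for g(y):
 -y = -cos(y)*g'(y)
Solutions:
 g(y) = C1 + Integral(y/cos(y), y)


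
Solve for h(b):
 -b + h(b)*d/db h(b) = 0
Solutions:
 h(b) = -sqrt(C1 + b^2)
 h(b) = sqrt(C1 + b^2)


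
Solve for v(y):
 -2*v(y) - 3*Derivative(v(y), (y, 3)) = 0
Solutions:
 v(y) = C3*exp(-2^(1/3)*3^(2/3)*y/3) + (C1*sin(2^(1/3)*3^(1/6)*y/2) + C2*cos(2^(1/3)*3^(1/6)*y/2))*exp(2^(1/3)*3^(2/3)*y/6)


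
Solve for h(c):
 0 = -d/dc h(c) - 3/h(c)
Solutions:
 h(c) = -sqrt(C1 - 6*c)
 h(c) = sqrt(C1 - 6*c)


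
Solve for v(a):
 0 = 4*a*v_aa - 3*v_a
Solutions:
 v(a) = C1 + C2*a^(7/4)


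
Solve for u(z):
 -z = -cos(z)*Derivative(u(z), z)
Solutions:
 u(z) = C1 + Integral(z/cos(z), z)


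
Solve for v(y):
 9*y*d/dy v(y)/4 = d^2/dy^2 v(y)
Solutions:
 v(y) = C1 + C2*erfi(3*sqrt(2)*y/4)


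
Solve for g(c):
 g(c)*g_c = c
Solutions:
 g(c) = -sqrt(C1 + c^2)
 g(c) = sqrt(C1 + c^2)


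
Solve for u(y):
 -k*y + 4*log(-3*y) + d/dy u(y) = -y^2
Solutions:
 u(y) = C1 + k*y^2/2 - y^3/3 - 4*y*log(-y) + 4*y*(1 - log(3))


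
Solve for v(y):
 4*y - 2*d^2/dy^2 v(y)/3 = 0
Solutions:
 v(y) = C1 + C2*y + y^3


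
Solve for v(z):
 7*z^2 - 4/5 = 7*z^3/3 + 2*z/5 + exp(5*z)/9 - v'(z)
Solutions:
 v(z) = C1 + 7*z^4/12 - 7*z^3/3 + z^2/5 + 4*z/5 + exp(5*z)/45


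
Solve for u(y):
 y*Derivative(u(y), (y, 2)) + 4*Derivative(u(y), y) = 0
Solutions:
 u(y) = C1 + C2/y^3


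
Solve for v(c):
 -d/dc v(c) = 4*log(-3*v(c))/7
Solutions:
 7*Integral(1/(log(-_y) + log(3)), (_y, v(c)))/4 = C1 - c


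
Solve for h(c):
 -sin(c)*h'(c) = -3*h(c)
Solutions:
 h(c) = C1*(cos(c) - 1)^(3/2)/(cos(c) + 1)^(3/2)


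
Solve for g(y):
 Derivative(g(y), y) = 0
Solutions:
 g(y) = C1


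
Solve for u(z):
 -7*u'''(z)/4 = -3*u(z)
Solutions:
 u(z) = C3*exp(12^(1/3)*7^(2/3)*z/7) + (C1*sin(14^(2/3)*3^(5/6)*z/14) + C2*cos(14^(2/3)*3^(5/6)*z/14))*exp(-12^(1/3)*7^(2/3)*z/14)


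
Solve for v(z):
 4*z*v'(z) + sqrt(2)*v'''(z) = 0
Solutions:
 v(z) = C1 + Integral(C2*airyai(-sqrt(2)*z) + C3*airybi(-sqrt(2)*z), z)


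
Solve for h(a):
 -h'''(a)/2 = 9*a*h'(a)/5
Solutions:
 h(a) = C1 + Integral(C2*airyai(-18^(1/3)*5^(2/3)*a/5) + C3*airybi(-18^(1/3)*5^(2/3)*a/5), a)


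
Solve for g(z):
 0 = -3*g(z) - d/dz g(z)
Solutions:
 g(z) = C1*exp(-3*z)


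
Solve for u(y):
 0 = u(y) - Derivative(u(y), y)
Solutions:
 u(y) = C1*exp(y)


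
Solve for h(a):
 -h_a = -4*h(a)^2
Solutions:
 h(a) = -1/(C1 + 4*a)


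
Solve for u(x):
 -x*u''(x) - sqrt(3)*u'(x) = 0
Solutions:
 u(x) = C1 + C2*x^(1 - sqrt(3))


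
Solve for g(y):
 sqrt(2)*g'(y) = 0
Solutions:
 g(y) = C1


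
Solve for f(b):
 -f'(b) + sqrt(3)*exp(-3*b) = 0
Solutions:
 f(b) = C1 - sqrt(3)*exp(-3*b)/3


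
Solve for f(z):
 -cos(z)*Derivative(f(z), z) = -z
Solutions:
 f(z) = C1 + Integral(z/cos(z), z)


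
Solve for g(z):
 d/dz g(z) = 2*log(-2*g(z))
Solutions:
 -Integral(1/(log(-_y) + log(2)), (_y, g(z)))/2 = C1 - z


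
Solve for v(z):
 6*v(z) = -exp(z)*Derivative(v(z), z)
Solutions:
 v(z) = C1*exp(6*exp(-z))


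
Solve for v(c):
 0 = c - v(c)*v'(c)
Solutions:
 v(c) = -sqrt(C1 + c^2)
 v(c) = sqrt(C1 + c^2)


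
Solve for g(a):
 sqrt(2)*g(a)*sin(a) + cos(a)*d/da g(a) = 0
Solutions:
 g(a) = C1*cos(a)^(sqrt(2))


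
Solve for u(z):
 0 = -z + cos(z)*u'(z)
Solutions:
 u(z) = C1 + Integral(z/cos(z), z)


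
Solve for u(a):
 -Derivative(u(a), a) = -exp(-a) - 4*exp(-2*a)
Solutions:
 u(a) = C1 - exp(-a) - 2*exp(-2*a)


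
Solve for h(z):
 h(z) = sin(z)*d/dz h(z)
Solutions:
 h(z) = C1*sqrt(cos(z) - 1)/sqrt(cos(z) + 1)


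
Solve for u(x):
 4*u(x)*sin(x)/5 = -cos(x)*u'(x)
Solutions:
 u(x) = C1*cos(x)^(4/5)


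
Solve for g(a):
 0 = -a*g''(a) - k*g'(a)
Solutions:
 g(a) = C1 + a^(1 - re(k))*(C2*sin(log(a)*Abs(im(k))) + C3*cos(log(a)*im(k)))


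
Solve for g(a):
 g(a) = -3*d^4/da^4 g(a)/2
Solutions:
 g(a) = (C1*sin(6^(3/4)*a/6) + C2*cos(6^(3/4)*a/6))*exp(-6^(3/4)*a/6) + (C3*sin(6^(3/4)*a/6) + C4*cos(6^(3/4)*a/6))*exp(6^(3/4)*a/6)


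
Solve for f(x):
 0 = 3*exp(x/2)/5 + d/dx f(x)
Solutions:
 f(x) = C1 - 6*exp(x/2)/5


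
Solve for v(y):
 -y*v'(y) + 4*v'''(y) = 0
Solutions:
 v(y) = C1 + Integral(C2*airyai(2^(1/3)*y/2) + C3*airybi(2^(1/3)*y/2), y)


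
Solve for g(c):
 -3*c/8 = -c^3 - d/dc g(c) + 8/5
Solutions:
 g(c) = C1 - c^4/4 + 3*c^2/16 + 8*c/5


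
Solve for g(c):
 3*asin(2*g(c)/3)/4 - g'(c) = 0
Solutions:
 Integral(1/asin(2*_y/3), (_y, g(c))) = C1 + 3*c/4


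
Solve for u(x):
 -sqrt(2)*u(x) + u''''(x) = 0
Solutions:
 u(x) = C1*exp(-2^(1/8)*x) + C2*exp(2^(1/8)*x) + C3*sin(2^(1/8)*x) + C4*cos(2^(1/8)*x)


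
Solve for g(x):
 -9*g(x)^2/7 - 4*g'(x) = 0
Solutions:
 g(x) = 28/(C1 + 9*x)


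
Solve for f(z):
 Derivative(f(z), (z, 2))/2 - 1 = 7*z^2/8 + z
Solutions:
 f(z) = C1 + C2*z + 7*z^4/48 + z^3/3 + z^2


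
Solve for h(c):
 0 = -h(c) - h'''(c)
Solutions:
 h(c) = C3*exp(-c) + (C1*sin(sqrt(3)*c/2) + C2*cos(sqrt(3)*c/2))*exp(c/2)


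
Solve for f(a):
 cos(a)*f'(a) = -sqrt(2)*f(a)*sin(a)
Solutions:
 f(a) = C1*cos(a)^(sqrt(2))


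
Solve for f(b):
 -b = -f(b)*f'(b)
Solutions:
 f(b) = -sqrt(C1 + b^2)
 f(b) = sqrt(C1 + b^2)


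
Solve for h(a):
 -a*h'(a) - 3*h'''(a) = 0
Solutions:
 h(a) = C1 + Integral(C2*airyai(-3^(2/3)*a/3) + C3*airybi(-3^(2/3)*a/3), a)


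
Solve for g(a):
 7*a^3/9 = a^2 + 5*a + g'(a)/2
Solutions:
 g(a) = C1 + 7*a^4/18 - 2*a^3/3 - 5*a^2


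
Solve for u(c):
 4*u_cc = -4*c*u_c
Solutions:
 u(c) = C1 + C2*erf(sqrt(2)*c/2)


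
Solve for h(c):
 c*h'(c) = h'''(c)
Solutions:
 h(c) = C1 + Integral(C2*airyai(c) + C3*airybi(c), c)


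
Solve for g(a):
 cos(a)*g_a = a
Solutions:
 g(a) = C1 + Integral(a/cos(a), a)


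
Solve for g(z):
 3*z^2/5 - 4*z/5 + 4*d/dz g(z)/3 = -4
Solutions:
 g(z) = C1 - 3*z^3/20 + 3*z^2/10 - 3*z


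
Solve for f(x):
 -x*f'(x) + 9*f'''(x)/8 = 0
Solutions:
 f(x) = C1 + Integral(C2*airyai(2*3^(1/3)*x/3) + C3*airybi(2*3^(1/3)*x/3), x)


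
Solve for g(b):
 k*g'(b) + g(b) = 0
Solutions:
 g(b) = C1*exp(-b/k)


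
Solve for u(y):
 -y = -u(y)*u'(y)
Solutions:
 u(y) = -sqrt(C1 + y^2)
 u(y) = sqrt(C1 + y^2)


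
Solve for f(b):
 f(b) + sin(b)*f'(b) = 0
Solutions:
 f(b) = C1*sqrt(cos(b) + 1)/sqrt(cos(b) - 1)


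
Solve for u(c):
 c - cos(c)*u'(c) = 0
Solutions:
 u(c) = C1 + Integral(c/cos(c), c)


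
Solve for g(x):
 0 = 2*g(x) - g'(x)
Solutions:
 g(x) = C1*exp(2*x)


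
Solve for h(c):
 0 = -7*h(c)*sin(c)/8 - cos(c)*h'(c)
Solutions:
 h(c) = C1*cos(c)^(7/8)


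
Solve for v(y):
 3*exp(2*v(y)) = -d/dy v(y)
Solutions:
 v(y) = log(-sqrt(-1/(C1 - 3*y))) - log(2)/2
 v(y) = log(-1/(C1 - 3*y))/2 - log(2)/2


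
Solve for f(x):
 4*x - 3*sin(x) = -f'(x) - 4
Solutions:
 f(x) = C1 - 2*x^2 - 4*x - 3*cos(x)


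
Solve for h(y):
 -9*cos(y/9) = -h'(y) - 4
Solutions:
 h(y) = C1 - 4*y + 81*sin(y/9)


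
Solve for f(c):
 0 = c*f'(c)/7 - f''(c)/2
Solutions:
 f(c) = C1 + C2*erfi(sqrt(7)*c/7)


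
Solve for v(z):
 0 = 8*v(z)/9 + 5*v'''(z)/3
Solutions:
 v(z) = C3*exp(-2*15^(2/3)*z/15) + (C1*sin(3^(1/6)*5^(2/3)*z/5) + C2*cos(3^(1/6)*5^(2/3)*z/5))*exp(15^(2/3)*z/15)


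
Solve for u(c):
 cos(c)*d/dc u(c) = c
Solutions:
 u(c) = C1 + Integral(c/cos(c), c)


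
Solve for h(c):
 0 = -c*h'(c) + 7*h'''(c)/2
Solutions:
 h(c) = C1 + Integral(C2*airyai(2^(1/3)*7^(2/3)*c/7) + C3*airybi(2^(1/3)*7^(2/3)*c/7), c)


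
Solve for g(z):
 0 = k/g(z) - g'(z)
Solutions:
 g(z) = -sqrt(C1 + 2*k*z)
 g(z) = sqrt(C1 + 2*k*z)


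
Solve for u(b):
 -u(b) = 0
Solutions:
 u(b) = 0


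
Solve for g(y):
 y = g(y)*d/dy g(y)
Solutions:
 g(y) = -sqrt(C1 + y^2)
 g(y) = sqrt(C1 + y^2)


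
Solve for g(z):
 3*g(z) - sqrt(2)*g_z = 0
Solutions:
 g(z) = C1*exp(3*sqrt(2)*z/2)


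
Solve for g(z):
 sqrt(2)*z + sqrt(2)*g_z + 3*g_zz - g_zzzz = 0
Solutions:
 g(z) = C1 + C2*exp(-sqrt(2)*z) + C3*exp(z*(sqrt(2) + sqrt(6))/2) + C4*exp(z*(-sqrt(6) + sqrt(2))/2) - z^2/2 + 3*sqrt(2)*z/2


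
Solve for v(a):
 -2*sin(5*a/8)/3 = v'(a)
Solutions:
 v(a) = C1 + 16*cos(5*a/8)/15


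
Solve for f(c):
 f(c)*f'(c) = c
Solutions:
 f(c) = -sqrt(C1 + c^2)
 f(c) = sqrt(C1 + c^2)


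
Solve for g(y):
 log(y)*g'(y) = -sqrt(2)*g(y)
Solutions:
 g(y) = C1*exp(-sqrt(2)*li(y))


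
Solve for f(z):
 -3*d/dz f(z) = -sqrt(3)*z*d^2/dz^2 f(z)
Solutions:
 f(z) = C1 + C2*z^(1 + sqrt(3))


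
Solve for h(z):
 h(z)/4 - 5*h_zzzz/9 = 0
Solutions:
 h(z) = C1*exp(-5^(3/4)*sqrt(6)*z/10) + C2*exp(5^(3/4)*sqrt(6)*z/10) + C3*sin(5^(3/4)*sqrt(6)*z/10) + C4*cos(5^(3/4)*sqrt(6)*z/10)


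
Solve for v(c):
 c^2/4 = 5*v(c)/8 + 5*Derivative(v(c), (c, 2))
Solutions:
 v(c) = C1*sin(sqrt(2)*c/4) + C2*cos(sqrt(2)*c/4) + 2*c^2/5 - 32/5


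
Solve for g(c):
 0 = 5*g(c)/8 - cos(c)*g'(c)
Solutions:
 g(c) = C1*(sin(c) + 1)^(5/16)/(sin(c) - 1)^(5/16)


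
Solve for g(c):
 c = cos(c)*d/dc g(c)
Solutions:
 g(c) = C1 + Integral(c/cos(c), c)


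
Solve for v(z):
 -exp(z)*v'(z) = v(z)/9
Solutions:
 v(z) = C1*exp(exp(-z)/9)


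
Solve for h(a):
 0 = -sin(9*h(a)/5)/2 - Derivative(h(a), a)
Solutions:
 a/2 + 5*log(cos(9*h(a)/5) - 1)/18 - 5*log(cos(9*h(a)/5) + 1)/18 = C1


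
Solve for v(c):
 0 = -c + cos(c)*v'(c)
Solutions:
 v(c) = C1 + Integral(c/cos(c), c)


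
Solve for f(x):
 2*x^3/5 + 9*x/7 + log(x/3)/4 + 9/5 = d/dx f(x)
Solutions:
 f(x) = C1 + x^4/10 + 9*x^2/14 + x*log(x)/4 - x*log(3)/4 + 31*x/20


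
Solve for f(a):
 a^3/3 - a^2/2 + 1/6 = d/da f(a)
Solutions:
 f(a) = C1 + a^4/12 - a^3/6 + a/6


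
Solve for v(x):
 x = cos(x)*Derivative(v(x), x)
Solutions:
 v(x) = C1 + Integral(x/cos(x), x)


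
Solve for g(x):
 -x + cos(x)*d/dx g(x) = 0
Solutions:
 g(x) = C1 + Integral(x/cos(x), x)


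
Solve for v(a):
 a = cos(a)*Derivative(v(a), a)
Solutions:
 v(a) = C1 + Integral(a/cos(a), a)


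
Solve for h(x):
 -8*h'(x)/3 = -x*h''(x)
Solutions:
 h(x) = C1 + C2*x^(11/3)


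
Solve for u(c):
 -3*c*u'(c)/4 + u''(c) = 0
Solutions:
 u(c) = C1 + C2*erfi(sqrt(6)*c/4)


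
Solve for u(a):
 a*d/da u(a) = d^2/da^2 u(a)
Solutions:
 u(a) = C1 + C2*erfi(sqrt(2)*a/2)


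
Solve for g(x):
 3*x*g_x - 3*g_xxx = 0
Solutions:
 g(x) = C1 + Integral(C2*airyai(x) + C3*airybi(x), x)


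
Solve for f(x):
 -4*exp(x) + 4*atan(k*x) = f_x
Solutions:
 f(x) = C1 + 4*Piecewise((x*atan(k*x) - log(k^2*x^2 + 1)/(2*k), Ne(k, 0)), (0, True)) - 4*exp(x)


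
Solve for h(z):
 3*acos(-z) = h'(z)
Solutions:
 h(z) = C1 + 3*z*acos(-z) + 3*sqrt(1 - z^2)


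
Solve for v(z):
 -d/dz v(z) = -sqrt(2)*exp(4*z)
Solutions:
 v(z) = C1 + sqrt(2)*exp(4*z)/4


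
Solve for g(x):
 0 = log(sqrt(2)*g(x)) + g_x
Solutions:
 2*Integral(1/(2*log(_y) + log(2)), (_y, g(x))) = C1 - x


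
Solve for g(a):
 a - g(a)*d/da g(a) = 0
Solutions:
 g(a) = -sqrt(C1 + a^2)
 g(a) = sqrt(C1 + a^2)


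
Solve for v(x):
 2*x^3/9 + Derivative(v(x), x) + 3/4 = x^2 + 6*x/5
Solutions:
 v(x) = C1 - x^4/18 + x^3/3 + 3*x^2/5 - 3*x/4


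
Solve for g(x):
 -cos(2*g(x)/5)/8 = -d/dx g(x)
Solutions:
 -x/8 - 5*log(sin(2*g(x)/5) - 1)/4 + 5*log(sin(2*g(x)/5) + 1)/4 = C1


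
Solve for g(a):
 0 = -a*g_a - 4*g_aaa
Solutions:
 g(a) = C1 + Integral(C2*airyai(-2^(1/3)*a/2) + C3*airybi(-2^(1/3)*a/2), a)


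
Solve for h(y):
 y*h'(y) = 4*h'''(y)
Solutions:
 h(y) = C1 + Integral(C2*airyai(2^(1/3)*y/2) + C3*airybi(2^(1/3)*y/2), y)


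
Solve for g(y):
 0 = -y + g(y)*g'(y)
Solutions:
 g(y) = -sqrt(C1 + y^2)
 g(y) = sqrt(C1 + y^2)


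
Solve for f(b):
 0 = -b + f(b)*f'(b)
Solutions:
 f(b) = -sqrt(C1 + b^2)
 f(b) = sqrt(C1 + b^2)


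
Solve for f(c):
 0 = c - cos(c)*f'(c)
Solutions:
 f(c) = C1 + Integral(c/cos(c), c)


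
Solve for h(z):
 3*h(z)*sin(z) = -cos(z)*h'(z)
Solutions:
 h(z) = C1*cos(z)^3


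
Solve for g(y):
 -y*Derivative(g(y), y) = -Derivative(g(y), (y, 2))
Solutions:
 g(y) = C1 + C2*erfi(sqrt(2)*y/2)


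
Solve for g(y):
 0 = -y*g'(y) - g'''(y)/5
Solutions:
 g(y) = C1 + Integral(C2*airyai(-5^(1/3)*y) + C3*airybi(-5^(1/3)*y), y)


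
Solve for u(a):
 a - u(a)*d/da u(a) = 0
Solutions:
 u(a) = -sqrt(C1 + a^2)
 u(a) = sqrt(C1 + a^2)


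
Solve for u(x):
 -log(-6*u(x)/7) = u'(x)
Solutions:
 Integral(1/(log(-_y) - log(7) + log(6)), (_y, u(x))) = C1 - x


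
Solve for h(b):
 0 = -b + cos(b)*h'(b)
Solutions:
 h(b) = C1 + Integral(b/cos(b), b)


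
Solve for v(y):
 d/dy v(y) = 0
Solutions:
 v(y) = C1


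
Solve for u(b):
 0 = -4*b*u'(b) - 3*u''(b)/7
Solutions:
 u(b) = C1 + C2*erf(sqrt(42)*b/3)


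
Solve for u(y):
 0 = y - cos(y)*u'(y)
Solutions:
 u(y) = C1 + Integral(y/cos(y), y)


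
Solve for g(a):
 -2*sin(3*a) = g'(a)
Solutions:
 g(a) = C1 + 2*cos(3*a)/3


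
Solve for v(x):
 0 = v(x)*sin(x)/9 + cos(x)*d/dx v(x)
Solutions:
 v(x) = C1*cos(x)^(1/9)


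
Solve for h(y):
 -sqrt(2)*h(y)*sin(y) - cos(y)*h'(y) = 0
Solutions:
 h(y) = C1*cos(y)^(sqrt(2))


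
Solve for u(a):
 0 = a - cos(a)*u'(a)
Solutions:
 u(a) = C1 + Integral(a/cos(a), a)


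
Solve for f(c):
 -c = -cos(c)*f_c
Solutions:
 f(c) = C1 + Integral(c/cos(c), c)


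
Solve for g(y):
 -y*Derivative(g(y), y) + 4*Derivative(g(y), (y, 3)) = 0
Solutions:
 g(y) = C1 + Integral(C2*airyai(2^(1/3)*y/2) + C3*airybi(2^(1/3)*y/2), y)


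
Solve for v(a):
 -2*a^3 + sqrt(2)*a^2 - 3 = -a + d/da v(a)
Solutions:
 v(a) = C1 - a^4/2 + sqrt(2)*a^3/3 + a^2/2 - 3*a


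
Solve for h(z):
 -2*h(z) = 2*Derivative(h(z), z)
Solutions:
 h(z) = C1*exp(-z)


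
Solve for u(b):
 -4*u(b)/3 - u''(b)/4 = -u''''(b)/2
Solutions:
 u(b) = C1*exp(-sqrt(3)*b*sqrt(3 + sqrt(393))/6) + C2*exp(sqrt(3)*b*sqrt(3 + sqrt(393))/6) + C3*sin(sqrt(3)*b*sqrt(-3 + sqrt(393))/6) + C4*cos(sqrt(3)*b*sqrt(-3 + sqrt(393))/6)


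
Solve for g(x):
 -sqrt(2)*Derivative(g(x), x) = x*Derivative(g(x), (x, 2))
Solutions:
 g(x) = C1 + C2*x^(1 - sqrt(2))


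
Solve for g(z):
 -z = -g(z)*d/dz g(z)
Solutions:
 g(z) = -sqrt(C1 + z^2)
 g(z) = sqrt(C1 + z^2)


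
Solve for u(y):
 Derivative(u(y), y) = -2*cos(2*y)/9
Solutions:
 u(y) = C1 - sin(2*y)/9


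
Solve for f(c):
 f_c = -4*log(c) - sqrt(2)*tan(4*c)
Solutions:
 f(c) = C1 - 4*c*log(c) + 4*c + sqrt(2)*log(cos(4*c))/4


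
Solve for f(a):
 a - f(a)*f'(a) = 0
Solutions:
 f(a) = -sqrt(C1 + a^2)
 f(a) = sqrt(C1 + a^2)


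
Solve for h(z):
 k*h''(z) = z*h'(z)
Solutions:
 h(z) = C1 + C2*erf(sqrt(2)*z*sqrt(-1/k)/2)/sqrt(-1/k)


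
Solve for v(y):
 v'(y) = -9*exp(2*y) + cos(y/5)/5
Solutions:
 v(y) = C1 - 9*exp(2*y)/2 + sin(y/5)


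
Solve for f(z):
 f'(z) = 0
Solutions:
 f(z) = C1


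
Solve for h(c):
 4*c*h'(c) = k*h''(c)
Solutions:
 h(c) = C1 + C2*erf(sqrt(2)*c*sqrt(-1/k))/sqrt(-1/k)


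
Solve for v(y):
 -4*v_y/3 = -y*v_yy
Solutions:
 v(y) = C1 + C2*y^(7/3)


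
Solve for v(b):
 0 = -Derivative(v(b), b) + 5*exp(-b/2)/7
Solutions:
 v(b) = C1 - 10*exp(-b/2)/7


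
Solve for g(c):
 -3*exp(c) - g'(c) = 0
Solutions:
 g(c) = C1 - 3*exp(c)


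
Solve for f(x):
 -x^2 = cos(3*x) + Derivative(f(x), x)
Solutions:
 f(x) = C1 - x^3/3 - sin(3*x)/3


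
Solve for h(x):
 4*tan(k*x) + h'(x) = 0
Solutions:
 h(x) = C1 - 4*Piecewise((-log(cos(k*x))/k, Ne(k, 0)), (0, True))


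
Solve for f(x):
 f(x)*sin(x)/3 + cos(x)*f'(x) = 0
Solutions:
 f(x) = C1*cos(x)^(1/3)


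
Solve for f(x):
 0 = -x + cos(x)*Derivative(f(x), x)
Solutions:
 f(x) = C1 + Integral(x/cos(x), x)


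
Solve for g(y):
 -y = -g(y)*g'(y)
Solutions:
 g(y) = -sqrt(C1 + y^2)
 g(y) = sqrt(C1 + y^2)


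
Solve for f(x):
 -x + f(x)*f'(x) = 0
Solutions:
 f(x) = -sqrt(C1 + x^2)
 f(x) = sqrt(C1 + x^2)


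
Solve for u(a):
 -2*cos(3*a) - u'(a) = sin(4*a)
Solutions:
 u(a) = C1 - 2*sin(3*a)/3 + cos(4*a)/4


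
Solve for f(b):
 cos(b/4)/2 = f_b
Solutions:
 f(b) = C1 + 2*sin(b/4)


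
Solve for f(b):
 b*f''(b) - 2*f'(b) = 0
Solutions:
 f(b) = C1 + C2*b^3


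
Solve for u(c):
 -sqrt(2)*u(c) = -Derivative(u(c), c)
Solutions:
 u(c) = C1*exp(sqrt(2)*c)


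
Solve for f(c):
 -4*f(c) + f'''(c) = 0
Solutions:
 f(c) = C3*exp(2^(2/3)*c) + (C1*sin(2^(2/3)*sqrt(3)*c/2) + C2*cos(2^(2/3)*sqrt(3)*c/2))*exp(-2^(2/3)*c/2)


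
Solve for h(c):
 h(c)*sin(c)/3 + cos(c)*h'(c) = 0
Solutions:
 h(c) = C1*cos(c)^(1/3)


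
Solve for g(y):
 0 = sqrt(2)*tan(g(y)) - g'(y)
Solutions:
 g(y) = pi - asin(C1*exp(sqrt(2)*y))
 g(y) = asin(C1*exp(sqrt(2)*y))


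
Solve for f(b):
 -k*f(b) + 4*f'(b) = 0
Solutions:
 f(b) = C1*exp(b*k/4)


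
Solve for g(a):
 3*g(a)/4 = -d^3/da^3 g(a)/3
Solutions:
 g(a) = C3*exp(-2^(1/3)*3^(2/3)*a/2) + (C1*sin(3*2^(1/3)*3^(1/6)*a/4) + C2*cos(3*2^(1/3)*3^(1/6)*a/4))*exp(2^(1/3)*3^(2/3)*a/4)


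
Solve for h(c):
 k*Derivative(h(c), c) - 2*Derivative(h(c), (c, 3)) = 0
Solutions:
 h(c) = C1 + C2*exp(-sqrt(2)*c*sqrt(k)/2) + C3*exp(sqrt(2)*c*sqrt(k)/2)


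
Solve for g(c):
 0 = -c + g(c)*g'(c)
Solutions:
 g(c) = -sqrt(C1 + c^2)
 g(c) = sqrt(C1 + c^2)


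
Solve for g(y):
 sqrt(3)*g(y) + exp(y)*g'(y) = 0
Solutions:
 g(y) = C1*exp(sqrt(3)*exp(-y))


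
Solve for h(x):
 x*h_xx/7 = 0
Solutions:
 h(x) = C1 + C2*x


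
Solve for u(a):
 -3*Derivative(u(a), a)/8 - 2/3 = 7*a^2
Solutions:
 u(a) = C1 - 56*a^3/9 - 16*a/9


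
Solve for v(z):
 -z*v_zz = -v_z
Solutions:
 v(z) = C1 + C2*z^2


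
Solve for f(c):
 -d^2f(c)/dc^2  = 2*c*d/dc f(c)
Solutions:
 f(c) = C1 + C2*erf(c)


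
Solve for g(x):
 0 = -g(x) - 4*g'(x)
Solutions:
 g(x) = C1*exp(-x/4)


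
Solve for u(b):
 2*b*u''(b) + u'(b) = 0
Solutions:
 u(b) = C1 + C2*sqrt(b)


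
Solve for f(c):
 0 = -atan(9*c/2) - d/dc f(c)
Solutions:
 f(c) = C1 - c*atan(9*c/2) + log(81*c^2 + 4)/9


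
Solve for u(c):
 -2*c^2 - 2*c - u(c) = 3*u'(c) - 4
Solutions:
 u(c) = C1*exp(-c/3) - 2*c^2 + 10*c - 26


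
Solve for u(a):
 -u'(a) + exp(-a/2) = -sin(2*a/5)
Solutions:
 u(a) = C1 - 5*cos(2*a/5)/2 - 2*exp(-a/2)


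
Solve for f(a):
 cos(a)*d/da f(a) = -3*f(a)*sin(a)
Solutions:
 f(a) = C1*cos(a)^3


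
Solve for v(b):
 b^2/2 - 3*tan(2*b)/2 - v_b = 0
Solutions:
 v(b) = C1 + b^3/6 + 3*log(cos(2*b))/4


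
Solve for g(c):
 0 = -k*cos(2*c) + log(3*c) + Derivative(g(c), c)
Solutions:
 g(c) = C1 - c*log(c) - c*log(3) + c + k*sin(2*c)/2


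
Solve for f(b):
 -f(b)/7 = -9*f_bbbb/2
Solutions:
 f(b) = C1*exp(-2^(1/4)*sqrt(3)*7^(3/4)*b/21) + C2*exp(2^(1/4)*sqrt(3)*7^(3/4)*b/21) + C3*sin(2^(1/4)*sqrt(3)*7^(3/4)*b/21) + C4*cos(2^(1/4)*sqrt(3)*7^(3/4)*b/21)


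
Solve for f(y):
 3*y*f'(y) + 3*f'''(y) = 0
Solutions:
 f(y) = C1 + Integral(C2*airyai(-y) + C3*airybi(-y), y)


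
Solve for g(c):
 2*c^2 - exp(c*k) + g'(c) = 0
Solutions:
 g(c) = C1 - 2*c^3/3 + exp(c*k)/k


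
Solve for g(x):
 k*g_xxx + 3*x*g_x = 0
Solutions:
 g(x) = C1 + Integral(C2*airyai(3^(1/3)*x*(-1/k)^(1/3)) + C3*airybi(3^(1/3)*x*(-1/k)^(1/3)), x)


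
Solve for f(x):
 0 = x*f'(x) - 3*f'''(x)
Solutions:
 f(x) = C1 + Integral(C2*airyai(3^(2/3)*x/3) + C3*airybi(3^(2/3)*x/3), x)


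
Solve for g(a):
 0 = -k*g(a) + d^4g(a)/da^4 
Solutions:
 g(a) = C1*exp(-a*k^(1/4)) + C2*exp(a*k^(1/4)) + C3*exp(-I*a*k^(1/4)) + C4*exp(I*a*k^(1/4))


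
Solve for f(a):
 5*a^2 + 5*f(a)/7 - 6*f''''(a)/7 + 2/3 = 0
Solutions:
 f(a) = C1*exp(-5^(1/4)*6^(3/4)*a/6) + C2*exp(5^(1/4)*6^(3/4)*a/6) + C3*sin(5^(1/4)*6^(3/4)*a/6) + C4*cos(5^(1/4)*6^(3/4)*a/6) - 7*a^2 - 14/15


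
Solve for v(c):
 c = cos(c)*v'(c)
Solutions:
 v(c) = C1 + Integral(c/cos(c), c)


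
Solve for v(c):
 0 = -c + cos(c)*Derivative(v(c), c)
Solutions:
 v(c) = C1 + Integral(c/cos(c), c)


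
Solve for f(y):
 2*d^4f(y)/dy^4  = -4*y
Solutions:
 f(y) = C1 + C2*y + C3*y^2 + C4*y^3 - y^5/60


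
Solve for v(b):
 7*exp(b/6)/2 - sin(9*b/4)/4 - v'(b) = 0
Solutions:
 v(b) = C1 + 21*exp(b/6) + cos(9*b/4)/9


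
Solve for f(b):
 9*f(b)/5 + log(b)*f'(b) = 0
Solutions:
 f(b) = C1*exp(-9*li(b)/5)


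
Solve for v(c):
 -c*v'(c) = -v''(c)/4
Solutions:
 v(c) = C1 + C2*erfi(sqrt(2)*c)


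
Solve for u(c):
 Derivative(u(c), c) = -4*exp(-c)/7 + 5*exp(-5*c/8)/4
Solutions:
 u(c) = C1 + 4*exp(-c)/7 - 2*exp(-5*c/8)


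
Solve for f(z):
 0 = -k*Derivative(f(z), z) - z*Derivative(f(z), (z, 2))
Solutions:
 f(z) = C1 + z^(1 - re(k))*(C2*sin(log(z)*Abs(im(k))) + C3*cos(log(z)*im(k)))


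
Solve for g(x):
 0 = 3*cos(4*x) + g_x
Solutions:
 g(x) = C1 - 3*sin(4*x)/4


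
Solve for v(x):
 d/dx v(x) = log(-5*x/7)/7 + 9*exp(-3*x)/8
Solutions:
 v(x) = C1 + x*log(-x)/7 + x*(-log(7) - 1 + log(5))/7 - 3*exp(-3*x)/8


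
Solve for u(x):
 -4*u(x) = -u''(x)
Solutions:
 u(x) = C1*exp(-2*x) + C2*exp(2*x)


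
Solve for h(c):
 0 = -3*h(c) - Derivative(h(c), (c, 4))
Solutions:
 h(c) = (C1*sin(sqrt(2)*3^(1/4)*c/2) + C2*cos(sqrt(2)*3^(1/4)*c/2))*exp(-sqrt(2)*3^(1/4)*c/2) + (C3*sin(sqrt(2)*3^(1/4)*c/2) + C4*cos(sqrt(2)*3^(1/4)*c/2))*exp(sqrt(2)*3^(1/4)*c/2)


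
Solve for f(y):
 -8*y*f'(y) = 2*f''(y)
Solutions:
 f(y) = C1 + C2*erf(sqrt(2)*y)


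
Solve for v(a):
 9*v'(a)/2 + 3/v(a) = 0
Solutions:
 v(a) = -sqrt(C1 - 12*a)/3
 v(a) = sqrt(C1 - 12*a)/3


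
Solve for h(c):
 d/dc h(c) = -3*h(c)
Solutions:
 h(c) = C1*exp(-3*c)


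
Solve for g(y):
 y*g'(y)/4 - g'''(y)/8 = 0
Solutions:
 g(y) = C1 + Integral(C2*airyai(2^(1/3)*y) + C3*airybi(2^(1/3)*y), y)


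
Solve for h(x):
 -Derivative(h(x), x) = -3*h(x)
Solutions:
 h(x) = C1*exp(3*x)


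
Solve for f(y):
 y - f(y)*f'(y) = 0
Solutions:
 f(y) = -sqrt(C1 + y^2)
 f(y) = sqrt(C1 + y^2)


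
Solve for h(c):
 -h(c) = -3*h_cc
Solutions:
 h(c) = C1*exp(-sqrt(3)*c/3) + C2*exp(sqrt(3)*c/3)


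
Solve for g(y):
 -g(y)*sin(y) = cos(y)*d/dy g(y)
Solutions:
 g(y) = C1*cos(y)


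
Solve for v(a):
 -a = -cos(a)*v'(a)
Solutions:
 v(a) = C1 + Integral(a/cos(a), a)


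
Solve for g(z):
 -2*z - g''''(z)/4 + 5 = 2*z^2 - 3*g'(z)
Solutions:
 g(z) = C1 + C4*exp(12^(1/3)*z) + 2*z^3/9 + z^2/3 - 5*z/3 + (C2*sin(2^(2/3)*3^(5/6)*z/2) + C3*cos(2^(2/3)*3^(5/6)*z/2))*exp(-12^(1/3)*z/2)


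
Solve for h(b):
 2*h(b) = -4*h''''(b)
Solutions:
 h(b) = (C1*sin(2^(1/4)*b/2) + C2*cos(2^(1/4)*b/2))*exp(-2^(1/4)*b/2) + (C3*sin(2^(1/4)*b/2) + C4*cos(2^(1/4)*b/2))*exp(2^(1/4)*b/2)


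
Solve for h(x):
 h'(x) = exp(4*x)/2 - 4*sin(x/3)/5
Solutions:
 h(x) = C1 + exp(4*x)/8 + 12*cos(x/3)/5


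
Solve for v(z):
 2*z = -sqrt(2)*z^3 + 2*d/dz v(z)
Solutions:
 v(z) = C1 + sqrt(2)*z^4/8 + z^2/2


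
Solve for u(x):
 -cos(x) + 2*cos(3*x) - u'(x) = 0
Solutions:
 u(x) = C1 - sin(x) + 2*sin(3*x)/3


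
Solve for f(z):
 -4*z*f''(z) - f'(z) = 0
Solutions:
 f(z) = C1 + C2*z^(3/4)


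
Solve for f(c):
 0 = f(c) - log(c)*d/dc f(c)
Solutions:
 f(c) = C1*exp(li(c))


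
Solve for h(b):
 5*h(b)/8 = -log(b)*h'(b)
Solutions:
 h(b) = C1*exp(-5*li(b)/8)


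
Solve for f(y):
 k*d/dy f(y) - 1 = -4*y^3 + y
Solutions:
 f(y) = C1 - y^4/k + y^2/(2*k) + y/k


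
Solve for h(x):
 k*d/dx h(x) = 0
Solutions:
 h(x) = C1


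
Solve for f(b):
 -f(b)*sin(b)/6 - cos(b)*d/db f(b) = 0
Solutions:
 f(b) = C1*cos(b)^(1/6)


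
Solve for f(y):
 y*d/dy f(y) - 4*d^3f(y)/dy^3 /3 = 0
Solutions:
 f(y) = C1 + Integral(C2*airyai(6^(1/3)*y/2) + C3*airybi(6^(1/3)*y/2), y)


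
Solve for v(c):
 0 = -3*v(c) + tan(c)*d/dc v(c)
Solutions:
 v(c) = C1*sin(c)^3


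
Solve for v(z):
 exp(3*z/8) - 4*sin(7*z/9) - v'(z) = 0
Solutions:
 v(z) = C1 + 8*exp(3*z/8)/3 + 36*cos(7*z/9)/7


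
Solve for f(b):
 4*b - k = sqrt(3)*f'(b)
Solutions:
 f(b) = C1 + 2*sqrt(3)*b^2/3 - sqrt(3)*b*k/3


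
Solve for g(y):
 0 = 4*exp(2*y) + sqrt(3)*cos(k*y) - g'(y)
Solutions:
 g(y) = C1 + 2*exp(2*y) + sqrt(3)*sin(k*y)/k


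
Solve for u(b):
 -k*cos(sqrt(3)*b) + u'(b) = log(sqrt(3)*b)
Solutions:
 u(b) = C1 + b*log(b) - b + b*log(3)/2 + sqrt(3)*k*sin(sqrt(3)*b)/3


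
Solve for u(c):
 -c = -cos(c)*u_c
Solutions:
 u(c) = C1 + Integral(c/cos(c), c)


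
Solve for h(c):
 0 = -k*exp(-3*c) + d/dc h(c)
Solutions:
 h(c) = C1 - k*exp(-3*c)/3


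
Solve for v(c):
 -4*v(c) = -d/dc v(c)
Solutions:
 v(c) = C1*exp(4*c)


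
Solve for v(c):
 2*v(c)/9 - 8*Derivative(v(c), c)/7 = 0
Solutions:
 v(c) = C1*exp(7*c/36)


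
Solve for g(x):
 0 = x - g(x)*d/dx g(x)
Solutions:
 g(x) = -sqrt(C1 + x^2)
 g(x) = sqrt(C1 + x^2)


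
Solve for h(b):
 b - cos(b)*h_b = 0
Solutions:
 h(b) = C1 + Integral(b/cos(b), b)


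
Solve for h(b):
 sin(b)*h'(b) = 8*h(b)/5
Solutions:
 h(b) = C1*(cos(b) - 1)^(4/5)/(cos(b) + 1)^(4/5)


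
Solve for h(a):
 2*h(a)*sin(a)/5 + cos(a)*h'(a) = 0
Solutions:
 h(a) = C1*cos(a)^(2/5)


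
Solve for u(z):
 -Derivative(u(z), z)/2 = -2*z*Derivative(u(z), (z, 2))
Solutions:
 u(z) = C1 + C2*z^(5/4)


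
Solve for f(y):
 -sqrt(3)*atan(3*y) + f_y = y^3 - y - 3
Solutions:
 f(y) = C1 + y^4/4 - y^2/2 - 3*y + sqrt(3)*(y*atan(3*y) - log(9*y^2 + 1)/6)


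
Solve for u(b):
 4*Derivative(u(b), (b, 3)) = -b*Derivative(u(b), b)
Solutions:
 u(b) = C1 + Integral(C2*airyai(-2^(1/3)*b/2) + C3*airybi(-2^(1/3)*b/2), b)


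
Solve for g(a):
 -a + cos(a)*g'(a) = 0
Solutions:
 g(a) = C1 + Integral(a/cos(a), a)


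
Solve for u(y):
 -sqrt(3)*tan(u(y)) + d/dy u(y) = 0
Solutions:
 u(y) = pi - asin(C1*exp(sqrt(3)*y))
 u(y) = asin(C1*exp(sqrt(3)*y))


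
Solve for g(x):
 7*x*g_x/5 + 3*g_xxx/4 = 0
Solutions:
 g(x) = C1 + Integral(C2*airyai(-15^(2/3)*28^(1/3)*x/15) + C3*airybi(-15^(2/3)*28^(1/3)*x/15), x)


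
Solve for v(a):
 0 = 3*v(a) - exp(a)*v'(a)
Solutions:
 v(a) = C1*exp(-3*exp(-a))


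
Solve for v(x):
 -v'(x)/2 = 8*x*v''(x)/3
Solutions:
 v(x) = C1 + C2*x^(13/16)


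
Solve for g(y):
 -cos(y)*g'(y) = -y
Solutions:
 g(y) = C1 + Integral(y/cos(y), y)


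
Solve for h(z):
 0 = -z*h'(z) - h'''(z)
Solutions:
 h(z) = C1 + Integral(C2*airyai(-z) + C3*airybi(-z), z)


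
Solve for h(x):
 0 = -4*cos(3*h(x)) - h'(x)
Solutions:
 h(x) = -asin((C1 + exp(24*x))/(C1 - exp(24*x)))/3 + pi/3
 h(x) = asin((C1 + exp(24*x))/(C1 - exp(24*x)))/3
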